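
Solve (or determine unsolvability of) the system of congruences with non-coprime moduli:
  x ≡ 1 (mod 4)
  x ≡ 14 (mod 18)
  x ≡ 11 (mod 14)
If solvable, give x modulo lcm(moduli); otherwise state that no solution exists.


Moduli 4, 18, 14 are not pairwise coprime, so CRT works modulo lcm(m_i) when all pairwise compatibility conditions hold.
Pairwise compatibility: gcd(m_i, m_j) must divide a_i - a_j for every pair.
Merge one congruence at a time:
  Start: x ≡ 1 (mod 4).
  Combine with x ≡ 14 (mod 18): gcd(4, 18) = 2, and 14 - 1 = 13 is NOT divisible by 2.
    ⇒ system is inconsistent (no integer solution).

No solution (the system is inconsistent).


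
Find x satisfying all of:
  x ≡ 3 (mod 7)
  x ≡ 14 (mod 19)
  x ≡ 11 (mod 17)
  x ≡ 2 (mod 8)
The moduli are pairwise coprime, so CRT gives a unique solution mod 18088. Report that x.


Product of moduli M = 7 · 19 · 17 · 8 = 18088.
Merge one congruence at a time:
  Start: x ≡ 3 (mod 7).
  Combine with x ≡ 14 (mod 19); new modulus lcm = 133.
    Write x = 3 + 7·t and substitute into x ≡ 14 (mod 19): 7·t ≡ 14 − 3 = 11 (mod 19).
    The inverse of 7 mod 19 is 11 (since 7·11 = 77 = 4·19 + 1), so t ≡ 11·11 = 121 ≡ 7 (mod 19).
    Then x = 3 + 7·7 = 52, valid modulo lcm(7, 19) = 133: x ≡ 52 (mod 133).
  Combine with x ≡ 11 (mod 17); new modulus lcm = 2261.
    Write x = 52 + 133·t and substitute into x ≡ 11 (mod 17): 133·t ≡ 11 − 52 = -41 (mod 17).
    Reduce coefficients mod 17: 14·t ≡ 10 (mod 17).
    The inverse of 14 mod 17 is 11 (since 14·11 = 154 = 9·17 + 1), so t ≡ 11·10 = 110 ≡ 8 (mod 17).
    Then x = 52 + 133·8 = 1116, valid modulo lcm(133, 17) = 2261: x ≡ 1116 (mod 2261).
  Combine with x ≡ 2 (mod 8); new modulus lcm = 18088.
    Write x = 1116 + 2261·t and substitute into x ≡ 2 (mod 8): 2261·t ≡ 2 − 1116 = -1114 (mod 8).
    Reduce coefficients mod 8: 5·t ≡ 6 (mod 8).
    The inverse of 5 mod 8 is 5 (since 5·5 = 25 = 3·8 + 1), so t ≡ 5·6 = 30 ≡ 6 (mod 8).
    Then x = 1116 + 2261·6 = 14682, valid modulo lcm(2261, 8) = 18088: x ≡ 14682 (mod 18088).
Verify against each original: 14682 mod 7 = 3, 14682 mod 19 = 14, 14682 mod 17 = 11, 14682 mod 8 = 2.

x ≡ 14682 (mod 18088).


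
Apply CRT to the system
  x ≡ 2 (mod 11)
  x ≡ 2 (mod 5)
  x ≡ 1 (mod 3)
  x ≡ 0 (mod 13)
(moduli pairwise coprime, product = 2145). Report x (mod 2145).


Product of moduli M = 11 · 5 · 3 · 13 = 2145.
Merge one congruence at a time:
  Start: x ≡ 2 (mod 11).
  Combine with x ≡ 2 (mod 5); new modulus lcm = 55.
    Write x = 2 + 11·t and substitute into x ≡ 2 (mod 5): 11·t ≡ 2 − 2 = 0 (mod 5).
    Reduce coefficients mod 5: 1·t ≡ 0 (mod 5).
    So t ≡ 0 (mod 5).
    Then x = 2 + 11·0 = 2, valid modulo lcm(11, 5) = 55: x ≡ 2 (mod 55).
  Combine with x ≡ 1 (mod 3); new modulus lcm = 165.
    Write x = 2 + 55·t and substitute into x ≡ 1 (mod 3): 55·t ≡ 1 − 2 = -1 (mod 3).
    Reduce coefficients mod 3: 1·t ≡ 2 (mod 3).
    So t ≡ 2 (mod 3).
    Then x = 2 + 55·2 = 112, valid modulo lcm(55, 3) = 165: x ≡ 112 (mod 165).
  Combine with x ≡ 0 (mod 13); new modulus lcm = 2145.
    Write x = 112 + 165·t and substitute into x ≡ 0 (mod 13): 165·t ≡ 0 − 112 = -112 (mod 13).
    Reduce coefficients mod 13: 9·t ≡ 5 (mod 13).
    The inverse of 9 mod 13 is 3 (since 9·3 = 27 = 2·13 + 1), so t ≡ 3·5 = 15 ≡ 2 (mod 13).
    Then x = 112 + 165·2 = 442, valid modulo lcm(165, 13) = 2145: x ≡ 442 (mod 2145).
Verify against each original: 442 mod 11 = 2, 442 mod 5 = 2, 442 mod 3 = 1, 442 mod 13 = 0.

x ≡ 442 (mod 2145).


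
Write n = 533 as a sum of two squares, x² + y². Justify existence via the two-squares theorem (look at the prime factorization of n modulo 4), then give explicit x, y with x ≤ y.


Step 1: Factor n = 533 = 13 · 41.
Step 2: Check the mod-4 condition on each prime factor: 13 ≡ 1 (mod 4), exponent 1; 41 ≡ 1 (mod 4), exponent 1.
All primes ≡ 3 (mod 4) appear to even exponent (or don't appear), so by the two-squares theorem n IS expressible as a sum of two squares.
Step 3: Build a representation. Here n = 13 · 41 is a product of primes ≡ 1 (mod 4). Each prime p ≡ 1 (mod 4) is itself a sum of two squares; find a² by testing p − a² for a perfect square:
  13: 13 − 1² = 12, 13 − 2² = 9 = 3² ⇒ 13 = 2² + 3².
  41: 41 − 1² = 40, 41 − 2² = 37, 41 − 3² = 32, 41 − 4² = 25 = 5² ⇒ 41 = 4² + 5².
  Combine using the Brahmagupta–Fibonacci identity (a² + b²)(c² + d²) = (ac − bd)² + (ad + bc)² = (ac + bd)² + (ad − bc)²:
  13 · 41 = 533: from (2² + 3²)(4² + 5²), take (2·4 − 3·5, 2·5 + 3·4) = (8 − 15, 10 + 12) = (-7, 22); dropping signs (only squares matter) gives (7, 22); check 7² + 22² = 49 + 484 = 533 ✓.
Step 4: Order so x ≤ y and verify: 7² + 22² = 49 + 484 = 533 = n. ✓

n = 533 = 7² + 22² (one valid representation with x ≤ y).


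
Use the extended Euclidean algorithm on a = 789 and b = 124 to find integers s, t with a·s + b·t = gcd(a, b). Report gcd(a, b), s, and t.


Euclidean algorithm on (789, 124) — divide until remainder is 0:
  789 = 6 · 124 + 45
  124 = 2 · 45 + 34
  45 = 1 · 34 + 11
  34 = 3 · 11 + 1
  11 = 11 · 1 + 0
gcd(789, 124) = 1.
Track Bezout coefficients alongside the remainders: start with r₀ = 789 = a·1 + b·0 (s = 1, t = 0) and r₁ = 124 = a·0 + b·1 (s = 0, t = 1); each new remainder r_{k+1} = r_{k-1} − q_k·r_k inherits s_{k+1} = s_{k-1} − q_k·s_k, t_{k+1} = t_{k-1} − q_k·t_k, so r_k = a·s_k + b·t_k at every step:
  q = 6: r = 45, s = 1 − 6·0 = 1, t = 0 − 6·1 = -6  (check: 789·1 + 124·(-6) = 45)
  q = 2: r = 34, s = 0 − 2·1 = -2, t = 1 − 2·(-6) = 13  (check: 789·(-2) + 124·13 = 34)
  q = 1: r = 11, s = 1 − 1·(-2) = 3, t = -6 − 1·13 = -19  (check: 789·3 + 124·(-19) = 11)
  q = 3: r = 1, s = -2 − 3·3 = -11, t = 13 − 3·(-19) = 70  (check: 789·(-11) + 124·70 = 1)
The row with r = 1 (the gcd) gives the Bezout coefficients s = -11, t = 70.
Result: 789 · (-11) + 124 · (70) = 1.

gcd(789, 124) = 1; s = -11, t = 70 (check: 789·(-11) + 124·70 = 1).


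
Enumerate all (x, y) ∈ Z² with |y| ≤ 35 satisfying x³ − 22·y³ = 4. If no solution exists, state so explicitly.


The equation is x³ - 22y³ = 4. For fixed y, x³ = 22·y³ + 4, so a solution requires the RHS to be a perfect cube.
Strategy: iterate y from -35 to 35, compute RHS = 22·y³ + 4, and check whether it is a (positive or negative) perfect cube.
Check small values of y:
  y = 0: RHS = 4 is not a perfect cube.
  y = 1: RHS = 26 is not a perfect cube.
  y = -1: RHS = -18 is not a perfect cube.
  y = 2: RHS = 180 is not a perfect cube.
  y = -2: RHS = -172 is not a perfect cube.
  y = 3: RHS = 598 is not a perfect cube.
  y = -3: RHS = -590 is not a perfect cube.
Continuing the search up to |y| = 35 finds no solutions either.
No (x, y) in the scanned range satisfies the equation.

No integer solutions with |y| ≤ 35.


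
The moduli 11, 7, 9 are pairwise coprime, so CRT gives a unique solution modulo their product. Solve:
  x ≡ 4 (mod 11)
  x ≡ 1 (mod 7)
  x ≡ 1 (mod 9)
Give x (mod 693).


Moduli 11, 7, 9 are pairwise coprime; by CRT there is a unique solution modulo M = 11 · 7 · 9 = 693.
Solve pairwise, accumulating the modulus:
  Start with x ≡ 4 (mod 11).
  Combine with x ≡ 1 (mod 7): since gcd(11, 7) = 1, we get a unique residue mod 77.
    Write x = 4 + 11·t and substitute into x ≡ 1 (mod 7): 11·t ≡ 1 − 4 = -3 (mod 7).
    Reduce coefficients mod 7: 4·t ≡ 4 (mod 7).
    The inverse of 4 mod 7 is 2 (since 4·2 = 8 = 1·7 + 1), so t ≡ 2·4 = 8 ≡ 1 (mod 7).
    Then x = 4 + 11·1 = 15, valid modulo lcm(11, 7) = 77: x ≡ 15 (mod 77).
  Combine with x ≡ 1 (mod 9): since gcd(77, 9) = 1, we get a unique residue mod 693.
    Write x = 15 + 77·t and substitute into x ≡ 1 (mod 9): 77·t ≡ 1 − 15 = -14 (mod 9).
    Reduce coefficients mod 9: 5·t ≡ 4 (mod 9).
    The inverse of 5 mod 9 is 2 (since 5·2 = 10 = 1·9 + 1), so t ≡ 2·4 = 8 ≡ 8 (mod 9).
    Then x = 15 + 77·8 = 631, valid modulo lcm(77, 9) = 693: x ≡ 631 (mod 693).
Verify: 631 mod 11 = 4 ✓, 631 mod 7 = 1 ✓, 631 mod 9 = 1 ✓.

x ≡ 631 (mod 693).


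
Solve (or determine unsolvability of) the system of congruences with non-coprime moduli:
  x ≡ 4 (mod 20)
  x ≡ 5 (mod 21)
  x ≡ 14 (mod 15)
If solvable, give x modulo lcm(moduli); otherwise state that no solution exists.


Moduli 20, 21, 15 are not pairwise coprime, so CRT works modulo lcm(m_i) when all pairwise compatibility conditions hold.
Pairwise compatibility: gcd(m_i, m_j) must divide a_i - a_j for every pair.
Merge one congruence at a time:
  Start: x ≡ 4 (mod 20).
  Combine with x ≡ 5 (mod 21): gcd(20, 21) = 1; 5 - 4 = 1, which IS divisible by 1, so compatible.
    Write x = 4 + 20·t and substitute into x ≡ 5 (mod 21): 20·t ≡ 5 − 4 = 1 (mod 21).
    The inverse of 20 mod 21 is 20 (since 20·20 = 400 = 19·21 + 1), so t ≡ 20·1 = 20 ≡ 20 (mod 21).
    Then x = 4 + 20·20 = 404, valid modulo lcm(20, 21) = 420: x ≡ 404 (mod 420).
  Combine with x ≡ 14 (mod 15): gcd(420, 15) = 15; 14 - 404 = -390, which IS divisible by 15, so compatible.
    Write x = 404 + 420·t and substitute into x ≡ 14 (mod 15): 420·t ≡ 14 − 404 = -390 (mod 15).
    Divide the congruence (and modulus) by g = 15: 28·t ≡ -26 (mod 1).
    Modulo 1 every t works; take t = 0.
    Then x = 404 + 420·0 = 404, valid modulo lcm(420, 15) = 420: x ≡ 404 (mod 420).
Verify: 404 mod 20 = 4, 404 mod 21 = 5, 404 mod 15 = 14.

x ≡ 404 (mod 420).


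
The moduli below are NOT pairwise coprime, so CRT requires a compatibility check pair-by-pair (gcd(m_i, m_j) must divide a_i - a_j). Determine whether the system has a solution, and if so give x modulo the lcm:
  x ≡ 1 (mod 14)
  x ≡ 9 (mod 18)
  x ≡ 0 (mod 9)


Moduli 14, 18, 9 are not pairwise coprime, so CRT works modulo lcm(m_i) when all pairwise compatibility conditions hold.
Pairwise compatibility: gcd(m_i, m_j) must divide a_i - a_j for every pair.
Merge one congruence at a time:
  Start: x ≡ 1 (mod 14).
  Combine with x ≡ 9 (mod 18): gcd(14, 18) = 2; 9 - 1 = 8, which IS divisible by 2, so compatible.
    Write x = 1 + 14·t and substitute into x ≡ 9 (mod 18): 14·t ≡ 9 − 1 = 8 (mod 18).
    Divide the congruence (and modulus) by g = 2: 7·t ≡ 4 (mod 9).
    The inverse of 7 mod 9 is 4 (since 7·4 = 28 = 3·9 + 1), so t ≡ 4·4 = 16 ≡ 7 (mod 9).
    Then x = 1 + 14·7 = 99, valid modulo lcm(14, 18) = 126: x ≡ 99 (mod 126).
  Combine with x ≡ 0 (mod 9): gcd(126, 9) = 9; 0 - 99 = -99, which IS divisible by 9, so compatible.
    Write x = 99 + 126·t and substitute into x ≡ 0 (mod 9): 126·t ≡ 0 − 99 = -99 (mod 9).
    Divide the congruence (and modulus) by g = 9: 14·t ≡ -11 (mod 1).
    Modulo 1 every t works; take t = 0.
    Then x = 99 + 126·0 = 99, valid modulo lcm(126, 9) = 126: x ≡ 99 (mod 126).
Verify: 99 mod 14 = 1, 99 mod 18 = 9, 99 mod 9 = 0.

x ≡ 99 (mod 126).


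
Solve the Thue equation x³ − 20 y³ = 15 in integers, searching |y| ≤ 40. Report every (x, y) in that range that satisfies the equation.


The equation is x³ - 20y³ = 15. For fixed y, x³ = 20·y³ + 15, so a solution requires the RHS to be a perfect cube.
Strategy: iterate y from -40 to 40, compute RHS = 20·y³ + 15, and check whether it is a (positive or negative) perfect cube.
Check small values of y:
  y = 0: RHS = 15 is not a perfect cube.
  y = 1: RHS = 35 is not a perfect cube.
  y = -1: RHS = -5 is not a perfect cube.
  y = 2: RHS = 175 is not a perfect cube.
  y = -2: RHS = -145 is not a perfect cube.
  y = 3: RHS = 555 is not a perfect cube.
  y = -3: RHS = -525 is not a perfect cube.
Continuing the search up to |y| = 40 finds no solutions either.
No (x, y) in the scanned range satisfies the equation.

No integer solutions with |y| ≤ 40.


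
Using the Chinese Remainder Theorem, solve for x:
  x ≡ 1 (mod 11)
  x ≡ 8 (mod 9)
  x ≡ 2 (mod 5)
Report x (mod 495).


Moduli 11, 9, 5 are pairwise coprime; by CRT there is a unique solution modulo M = 11 · 9 · 5 = 495.
Solve pairwise, accumulating the modulus:
  Start with x ≡ 1 (mod 11).
  Combine with x ≡ 8 (mod 9): since gcd(11, 9) = 1, we get a unique residue mod 99.
    Write x = 1 + 11·t and substitute into x ≡ 8 (mod 9): 11·t ≡ 8 − 1 = 7 (mod 9).
    Reduce coefficients mod 9: 2·t ≡ 7 (mod 9).
    The inverse of 2 mod 9 is 5 (since 2·5 = 10 = 1·9 + 1), so t ≡ 5·7 = 35 ≡ 8 (mod 9).
    Then x = 1 + 11·8 = 89, valid modulo lcm(11, 9) = 99: x ≡ 89 (mod 99).
  Combine with x ≡ 2 (mod 5): since gcd(99, 5) = 1, we get a unique residue mod 495.
    Write x = 89 + 99·t and substitute into x ≡ 2 (mod 5): 99·t ≡ 2 − 89 = -87 (mod 5).
    Reduce coefficients mod 5: 4·t ≡ 3 (mod 5).
    The inverse of 4 mod 5 is 4 (since 4·4 = 16 = 3·5 + 1), so t ≡ 4·3 = 12 ≡ 2 (mod 5).
    Then x = 89 + 99·2 = 287, valid modulo lcm(99, 5) = 495: x ≡ 287 (mod 495).
Verify: 287 mod 11 = 1 ✓, 287 mod 9 = 8 ✓, 287 mod 5 = 2 ✓.

x ≡ 287 (mod 495).


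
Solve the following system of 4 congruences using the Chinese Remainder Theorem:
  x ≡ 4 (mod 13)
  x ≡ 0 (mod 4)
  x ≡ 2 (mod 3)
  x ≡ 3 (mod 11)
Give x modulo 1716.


Product of moduli M = 13 · 4 · 3 · 11 = 1716.
Merge one congruence at a time:
  Start: x ≡ 4 (mod 13).
  Combine with x ≡ 0 (mod 4); new modulus lcm = 52.
    Write x = 4 + 13·t and substitute into x ≡ 0 (mod 4): 13·t ≡ 0 − 4 = -4 (mod 4).
    Reduce coefficients mod 4: 1·t ≡ 0 (mod 4).
    So t ≡ 0 (mod 4).
    Then x = 4 + 13·0 = 4, valid modulo lcm(13, 4) = 52: x ≡ 4 (mod 52).
  Combine with x ≡ 2 (mod 3); new modulus lcm = 156.
    Write x = 4 + 52·t and substitute into x ≡ 2 (mod 3): 52·t ≡ 2 − 4 = -2 (mod 3).
    Reduce coefficients mod 3: 1·t ≡ 1 (mod 3).
    So t ≡ 1 (mod 3).
    Then x = 4 + 52·1 = 56, valid modulo lcm(52, 3) = 156: x ≡ 56 (mod 156).
  Combine with x ≡ 3 (mod 11); new modulus lcm = 1716.
    Write x = 56 + 156·t and substitute into x ≡ 3 (mod 11): 156·t ≡ 3 − 56 = -53 (mod 11).
    Reduce coefficients mod 11: 2·t ≡ 2 (mod 11).
    The inverse of 2 mod 11 is 6 (since 2·6 = 12 = 1·11 + 1), so t ≡ 6·2 = 12 ≡ 1 (mod 11).
    Then x = 56 + 156·1 = 212, valid modulo lcm(156, 11) = 1716: x ≡ 212 (mod 1716).
Verify against each original: 212 mod 13 = 4, 212 mod 4 = 0, 212 mod 3 = 2, 212 mod 11 = 3.

x ≡ 212 (mod 1716).


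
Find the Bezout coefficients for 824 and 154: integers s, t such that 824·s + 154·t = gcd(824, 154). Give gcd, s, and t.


Euclidean algorithm on (824, 154) — divide until remainder is 0:
  824 = 5 · 154 + 54
  154 = 2 · 54 + 46
  54 = 1 · 46 + 8
  46 = 5 · 8 + 6
  8 = 1 · 6 + 2
  6 = 3 · 2 + 0
gcd(824, 154) = 2.
Track Bezout coefficients alongside the remainders: start with r₀ = 824 = a·1 + b·0 (s = 1, t = 0) and r₁ = 154 = a·0 + b·1 (s = 0, t = 1); each new remainder r_{k+1} = r_{k-1} − q_k·r_k inherits s_{k+1} = s_{k-1} − q_k·s_k, t_{k+1} = t_{k-1} − q_k·t_k, so r_k = a·s_k + b·t_k at every step:
  q = 5: r = 54, s = 1 − 5·0 = 1, t = 0 − 5·1 = -5  (check: 824·1 + 154·(-5) = 54)
  q = 2: r = 46, s = 0 − 2·1 = -2, t = 1 − 2·(-5) = 11  (check: 824·(-2) + 154·11 = 46)
  q = 1: r = 8, s = 1 − 1·(-2) = 3, t = -5 − 1·11 = -16  (check: 824·3 + 154·(-16) = 8)
  q = 5: r = 6, s = -2 − 5·3 = -17, t = 11 − 5·(-16) = 91  (check: 824·(-17) + 154·91 = 6)
  q = 1: r = 2, s = 3 − 1·(-17) = 20, t = -16 − 1·91 = -107  (check: 824·20 + 154·(-107) = 2)
The row with r = 2 (the gcd) gives the Bezout coefficients s = 20, t = -107.
Result: 824 · (20) + 154 · (-107) = 2.

gcd(824, 154) = 2; s = 20, t = -107 (check: 824·20 + 154·(-107) = 2).


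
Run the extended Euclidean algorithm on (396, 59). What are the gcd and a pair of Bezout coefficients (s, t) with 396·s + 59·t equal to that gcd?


Euclidean algorithm on (396, 59) — divide until remainder is 0:
  396 = 6 · 59 + 42
  59 = 1 · 42 + 17
  42 = 2 · 17 + 8
  17 = 2 · 8 + 1
  8 = 8 · 1 + 0
gcd(396, 59) = 1.
Track Bezout coefficients alongside the remainders: start with r₀ = 396 = a·1 + b·0 (s = 1, t = 0) and r₁ = 59 = a·0 + b·1 (s = 0, t = 1); each new remainder r_{k+1} = r_{k-1} − q_k·r_k inherits s_{k+1} = s_{k-1} − q_k·s_k, t_{k+1} = t_{k-1} − q_k·t_k, so r_k = a·s_k + b·t_k at every step:
  q = 6: r = 42, s = 1 − 6·0 = 1, t = 0 − 6·1 = -6  (check: 396·1 + 59·(-6) = 42)
  q = 1: r = 17, s = 0 − 1·1 = -1, t = 1 − 1·(-6) = 7  (check: 396·(-1) + 59·7 = 17)
  q = 2: r = 8, s = 1 − 2·(-1) = 3, t = -6 − 2·7 = -20  (check: 396·3 + 59·(-20) = 8)
  q = 2: r = 1, s = -1 − 2·3 = -7, t = 7 − 2·(-20) = 47  (check: 396·(-7) + 59·47 = 1)
The row with r = 1 (the gcd) gives the Bezout coefficients s = -7, t = 47.
Result: 396 · (-7) + 59 · (47) = 1.

gcd(396, 59) = 1; s = -7, t = 47 (check: 396·(-7) + 59·47 = 1).


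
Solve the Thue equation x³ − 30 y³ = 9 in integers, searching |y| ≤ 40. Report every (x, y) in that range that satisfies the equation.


The equation is x³ - 30y³ = 9. For fixed y, x³ = 30·y³ + 9, so a solution requires the RHS to be a perfect cube.
Strategy: iterate y from -40 to 40, compute RHS = 30·y³ + 9, and check whether it is a (positive or negative) perfect cube.
Check small values of y:
  y = 0: RHS = 9 is not a perfect cube.
  y = 1: RHS = 39 is not a perfect cube.
  y = -1: RHS = -21 is not a perfect cube.
  y = 2: RHS = 249 is not a perfect cube.
  y = -2: RHS = -231 is not a perfect cube.
  y = 3: RHS = 819 is not a perfect cube.
  y = -3: RHS = -801 is not a perfect cube.
Continuing the search up to |y| = 40 finds no solutions either.
No (x, y) in the scanned range satisfies the equation.

No integer solutions with |y| ≤ 40.


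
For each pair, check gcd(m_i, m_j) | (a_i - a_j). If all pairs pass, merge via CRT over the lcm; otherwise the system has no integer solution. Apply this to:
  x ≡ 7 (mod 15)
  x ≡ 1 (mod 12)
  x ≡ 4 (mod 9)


Moduli 15, 12, 9 are not pairwise coprime, so CRT works modulo lcm(m_i) when all pairwise compatibility conditions hold.
Pairwise compatibility: gcd(m_i, m_j) must divide a_i - a_j for every pair.
Merge one congruence at a time:
  Start: x ≡ 7 (mod 15).
  Combine with x ≡ 1 (mod 12): gcd(15, 12) = 3; 1 - 7 = -6, which IS divisible by 3, so compatible.
    Write x = 7 + 15·t and substitute into x ≡ 1 (mod 12): 15·t ≡ 1 − 7 = -6 (mod 12).
    Divide the congruence (and modulus) by g = 3: 5·t ≡ -2 (mod 4).
    Reduce coefficients mod 4: 1·t ≡ 2 (mod 4).
    So t ≡ 2 (mod 4).
    Then x = 7 + 15·2 = 37, valid modulo lcm(15, 12) = 60: x ≡ 37 (mod 60).
  Combine with x ≡ 4 (mod 9): gcd(60, 9) = 3; 4 - 37 = -33, which IS divisible by 3, so compatible.
    Write x = 37 + 60·t and substitute into x ≡ 4 (mod 9): 60·t ≡ 4 − 37 = -33 (mod 9).
    Divide the congruence (and modulus) by g = 3: 20·t ≡ -11 (mod 3).
    Reduce coefficients mod 3: 2·t ≡ 1 (mod 3).
    The inverse of 2 mod 3 is 2 (since 2·2 = 4 = 1·3 + 1), so t ≡ 2·1 = 2 ≡ 2 (mod 3).
    Then x = 37 + 60·2 = 157, valid modulo lcm(60, 9) = 180: x ≡ 157 (mod 180).
Verify: 157 mod 15 = 7, 157 mod 12 = 1, 157 mod 9 = 4.

x ≡ 157 (mod 180).


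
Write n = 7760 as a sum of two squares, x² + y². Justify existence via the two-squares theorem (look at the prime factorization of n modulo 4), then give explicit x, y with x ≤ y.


Step 1: Factor n = 7760 = 2^4 · 5 · 97.
Step 2: Check the mod-4 condition on each prime factor: 2 = 2 (special); 5 ≡ 1 (mod 4), exponent 1; 97 ≡ 1 (mod 4), exponent 1.
All primes ≡ 3 (mod 4) appear to even exponent (or don't appear), so by the two-squares theorem n IS expressible as a sum of two squares.
Step 3: Build a representation. Group n = k² · m with k = 4 and m = 5 · 97 = 485 (a product of primes ≡ 1 (mod 4)); a representation of m scales to one of n via (k·x)² + (k·y)² = k²(x² + y²). Each prime p ≡ 1 (mod 4) is itself a sum of two squares; find a² by testing p − a² for a perfect square:
  5: 5 − 1² = 4 = 2² ⇒ 5 = 1² + 2².
  97: 97 − 1² = 96, 97 − 2² = 93, 97 − 3² = 88, 97 − 4² = 81 = 9² ⇒ 97 = 4² + 9².
  Combine using the Brahmagupta–Fibonacci identity (a² + b²)(c² + d²) = (ac − bd)² + (ad + bc)² = (ac + bd)² + (ad − bc)²:
  5 · 97 = 485: from (1² + 2²)(4² + 9²), take (1·4 − 2·9, 1·9 + 2·4) = (4 − 18, 9 + 8) = (-14, 17); dropping signs (only squares matter) gives (14, 17); check 14² + 17² = 196 + 289 = 485 ✓.
  Scale by k = 4: (4·14, 4·17) = (56, 68).
Step 4: Order so x ≤ y and verify: 56² + 68² = 3136 + 4624 = 7760 = n. ✓

n = 7760 = 56² + 68² (one valid representation with x ≤ y).


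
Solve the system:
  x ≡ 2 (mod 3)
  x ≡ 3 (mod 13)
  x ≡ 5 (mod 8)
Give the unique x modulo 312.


Moduli 3, 13, 8 are pairwise coprime; by CRT there is a unique solution modulo M = 3 · 13 · 8 = 312.
Solve pairwise, accumulating the modulus:
  Start with x ≡ 2 (mod 3).
  Combine with x ≡ 3 (mod 13): since gcd(3, 13) = 1, we get a unique residue mod 39.
    Write x = 2 + 3·t and substitute into x ≡ 3 (mod 13): 3·t ≡ 3 − 2 = 1 (mod 13).
    The inverse of 3 mod 13 is 9 (since 3·9 = 27 = 2·13 + 1), so t ≡ 9·1 = 9 ≡ 9 (mod 13).
    Then x = 2 + 3·9 = 29, valid modulo lcm(3, 13) = 39: x ≡ 29 (mod 39).
  Combine with x ≡ 5 (mod 8): since gcd(39, 8) = 1, we get a unique residue mod 312.
    Write x = 29 + 39·t and substitute into x ≡ 5 (mod 8): 39·t ≡ 5 − 29 = -24 (mod 8).
    Reduce coefficients mod 8: 7·t ≡ 0 (mod 8).
    The inverse of 7 mod 8 is 7 (since 7·7 = 49 = 6·8 + 1), so t ≡ 7·0 = 0 ≡ 0 (mod 8).
    Then x = 29 + 39·0 = 29, valid modulo lcm(39, 8) = 312: x ≡ 29 (mod 312).
Verify: 29 mod 3 = 2 ✓, 29 mod 13 = 3 ✓, 29 mod 8 = 5 ✓.

x ≡ 29 (mod 312).


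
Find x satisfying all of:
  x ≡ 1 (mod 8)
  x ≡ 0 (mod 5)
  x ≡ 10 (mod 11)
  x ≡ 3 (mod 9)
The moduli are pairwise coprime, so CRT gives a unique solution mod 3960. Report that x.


Product of moduli M = 8 · 5 · 11 · 9 = 3960.
Merge one congruence at a time:
  Start: x ≡ 1 (mod 8).
  Combine with x ≡ 0 (mod 5); new modulus lcm = 40.
    Write x = 1 + 8·t and substitute into x ≡ 0 (mod 5): 8·t ≡ 0 − 1 = -1 (mod 5).
    Reduce coefficients mod 5: 3·t ≡ 4 (mod 5).
    The inverse of 3 mod 5 is 2 (since 3·2 = 6 = 1·5 + 1), so t ≡ 2·4 = 8 ≡ 3 (mod 5).
    Then x = 1 + 8·3 = 25, valid modulo lcm(8, 5) = 40: x ≡ 25 (mod 40).
  Combine with x ≡ 10 (mod 11); new modulus lcm = 440.
    Write x = 25 + 40·t and substitute into x ≡ 10 (mod 11): 40·t ≡ 10 − 25 = -15 (mod 11).
    Reduce coefficients mod 11: 7·t ≡ 7 (mod 11).
    The inverse of 7 mod 11 is 8 (since 7·8 = 56 = 5·11 + 1), so t ≡ 8·7 = 56 ≡ 1 (mod 11).
    Then x = 25 + 40·1 = 65, valid modulo lcm(40, 11) = 440: x ≡ 65 (mod 440).
  Combine with x ≡ 3 (mod 9); new modulus lcm = 3960.
    Write x = 65 + 440·t and substitute into x ≡ 3 (mod 9): 440·t ≡ 3 − 65 = -62 (mod 9).
    Reduce coefficients mod 9: 8·t ≡ 1 (mod 9).
    The inverse of 8 mod 9 is 8 (since 8·8 = 64 = 7·9 + 1), so t ≡ 8·1 = 8 ≡ 8 (mod 9).
    Then x = 65 + 440·8 = 3585, valid modulo lcm(440, 9) = 3960: x ≡ 3585 (mod 3960).
Verify against each original: 3585 mod 8 = 1, 3585 mod 5 = 0, 3585 mod 11 = 10, 3585 mod 9 = 3.

x ≡ 3585 (mod 3960).


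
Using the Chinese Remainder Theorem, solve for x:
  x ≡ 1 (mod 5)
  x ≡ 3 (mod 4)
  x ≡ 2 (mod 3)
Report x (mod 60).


Moduli 5, 4, 3 are pairwise coprime; by CRT there is a unique solution modulo M = 5 · 4 · 3 = 60.
Solve pairwise, accumulating the modulus:
  Start with x ≡ 1 (mod 5).
  Combine with x ≡ 3 (mod 4): since gcd(5, 4) = 1, we get a unique residue mod 20.
    Write x = 1 + 5·t and substitute into x ≡ 3 (mod 4): 5·t ≡ 3 − 1 = 2 (mod 4).
    Reduce coefficients mod 4: 1·t ≡ 2 (mod 4).
    So t ≡ 2 (mod 4).
    Then x = 1 + 5·2 = 11, valid modulo lcm(5, 4) = 20: x ≡ 11 (mod 20).
  Combine with x ≡ 2 (mod 3): since gcd(20, 3) = 1, we get a unique residue mod 60.
    Write x = 11 + 20·t and substitute into x ≡ 2 (mod 3): 20·t ≡ 2 − 11 = -9 (mod 3).
    Reduce coefficients mod 3: 2·t ≡ 0 (mod 3).
    The inverse of 2 mod 3 is 2 (since 2·2 = 4 = 1·3 + 1), so t ≡ 2·0 = 0 ≡ 0 (mod 3).
    Then x = 11 + 20·0 = 11, valid modulo lcm(20, 3) = 60: x ≡ 11 (mod 60).
Verify: 11 mod 5 = 1 ✓, 11 mod 4 = 3 ✓, 11 mod 3 = 2 ✓.

x ≡ 11 (mod 60).


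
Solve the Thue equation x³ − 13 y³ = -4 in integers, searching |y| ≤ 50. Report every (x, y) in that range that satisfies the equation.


The equation is x³ - 13y³ = -4. For fixed y, x³ = 13·y³ − 4, so a solution requires the RHS to be a perfect cube.
Strategy: iterate y from -50 to 50, compute RHS = 13·y³ − 4, and check whether it is a (positive or negative) perfect cube.
Check small values of y:
  y = 0: RHS = -4 is not a perfect cube.
  y = 1: RHS = 9 is not a perfect cube.
  y = -1: RHS = -17 is not a perfect cube.
  y = 2: RHS = 100 is not a perfect cube.
  y = -2: RHS = -108 is not a perfect cube.
  y = 3: RHS = 347 is not a perfect cube.
  y = -3: RHS = -355 is not a perfect cube.
Continuing the search up to |y| = 50 finds no solutions either.
No (x, y) in the scanned range satisfies the equation.

No integer solutions with |y| ≤ 50.


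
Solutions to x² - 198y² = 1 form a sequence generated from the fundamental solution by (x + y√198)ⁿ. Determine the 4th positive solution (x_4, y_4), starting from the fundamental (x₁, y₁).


Step 1: Find the fundamental solution (x₁, y₁) of x² - 198y² = 1.
  Expand √198 as a continued fraction. a₀ = ⌊√198⌋ = 14; iterate m_{k+1} = d_k·a_k − m_k, d_{k+1} = (198 − m_{k+1}²)/d_k, a_{k+1} = ⌊(a₀ + m_{k+1})/d_{k+1}⌋ (starting m₀ = 0, d₀ = 1), with convergents p_k = a_k·p_{k-1} + p_{k-2}, q_k = a_k·q_{k-1} + q_{k-2} (p₋₁ = 1, q₋₁ = 0):
  k = 0: a₀ = 14; p₀/q₀ = 14/1; p₀² − 198·q₀² = 196 − 198 = -2.
  k = 1: m = 14, d = 2, a = ⌊(14 + 14)/2⌋ = 14; p/q = (14·14 + 1)/(14·1 + 0) = 197/14; p² − 198·q² = 38809 − 38808 = 1.
  The first convergent with p² − 198·q² = 1 gives the fundamental solution (x₁, y₁) = (197, 14).
Step 2: Apply the recurrence (x_{n+1}, y_{n+1}) = (x₁x_n + 198y₁y_n, x₁y_n + y₁x_n) repeatedly.
  From (x_1, y_1) = (197, 14): x_2 = 197·197 + 198·14·14 = 77617; y_2 = 197·14 + 14·197 = 5516.
  From (x_2, y_2) = (77617, 5516): x_3 = 197·77617 + 198·14·5516 = 30580901; y_3 = 197·5516 + 14·77617 = 2173290.
  From (x_3, y_3) = (30580901, 2173290): x_4 = 197·30580901 + 198·14·2173290 = 12048797377; y_4 = 197·2173290 + 14·30580901 = 856270744.
Step 3: Verify x_4² - 198·y_4² = 145173518232002080129 - 145173518232002080128 = 1 (should be 1). ✓

(x_1, y_1) = (197, 14); (x_4, y_4) = (12048797377, 856270744).


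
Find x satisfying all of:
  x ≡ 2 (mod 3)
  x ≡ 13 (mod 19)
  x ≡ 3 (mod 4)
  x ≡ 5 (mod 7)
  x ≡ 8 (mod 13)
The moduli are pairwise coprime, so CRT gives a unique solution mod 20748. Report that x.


Product of moduli M = 3 · 19 · 4 · 7 · 13 = 20748.
Merge one congruence at a time:
  Start: x ≡ 2 (mod 3).
  Combine with x ≡ 13 (mod 19); new modulus lcm = 57.
    Write x = 2 + 3·t and substitute into x ≡ 13 (mod 19): 3·t ≡ 13 − 2 = 11 (mod 19).
    The inverse of 3 mod 19 is 13 (since 3·13 = 39 = 2·19 + 1), so t ≡ 13·11 = 143 ≡ 10 (mod 19).
    Then x = 2 + 3·10 = 32, valid modulo lcm(3, 19) = 57: x ≡ 32 (mod 57).
  Combine with x ≡ 3 (mod 4); new modulus lcm = 228.
    Write x = 32 + 57·t and substitute into x ≡ 3 (mod 4): 57·t ≡ 3 − 32 = -29 (mod 4).
    Reduce coefficients mod 4: 1·t ≡ 3 (mod 4).
    So t ≡ 3 (mod 4).
    Then x = 32 + 57·3 = 203, valid modulo lcm(57, 4) = 228: x ≡ 203 (mod 228).
  Combine with x ≡ 5 (mod 7); new modulus lcm = 1596.
    Write x = 203 + 228·t and substitute into x ≡ 5 (mod 7): 228·t ≡ 5 − 203 = -198 (mod 7).
    Reduce coefficients mod 7: 4·t ≡ 5 (mod 7).
    The inverse of 4 mod 7 is 2 (since 4·2 = 8 = 1·7 + 1), so t ≡ 2·5 = 10 ≡ 3 (mod 7).
    Then x = 203 + 228·3 = 887, valid modulo lcm(228, 7) = 1596: x ≡ 887 (mod 1596).
  Combine with x ≡ 8 (mod 13); new modulus lcm = 20748.
    Write x = 887 + 1596·t and substitute into x ≡ 8 (mod 13): 1596·t ≡ 8 − 887 = -879 (mod 13).
    Reduce coefficients mod 13: 10·t ≡ 5 (mod 13).
    The inverse of 10 mod 13 is 4 (since 10·4 = 40 = 3·13 + 1), so t ≡ 4·5 = 20 ≡ 7 (mod 13).
    Then x = 887 + 1596·7 = 12059, valid modulo lcm(1596, 13) = 20748: x ≡ 12059 (mod 20748).
Verify against each original: 12059 mod 3 = 2, 12059 mod 19 = 13, 12059 mod 4 = 3, 12059 mod 7 = 5, 12059 mod 13 = 8.

x ≡ 12059 (mod 20748).


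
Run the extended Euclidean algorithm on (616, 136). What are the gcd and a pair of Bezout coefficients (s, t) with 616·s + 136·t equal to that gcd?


Euclidean algorithm on (616, 136) — divide until remainder is 0:
  616 = 4 · 136 + 72
  136 = 1 · 72 + 64
  72 = 1 · 64 + 8
  64 = 8 · 8 + 0
gcd(616, 136) = 8.
Track Bezout coefficients alongside the remainders: start with r₀ = 616 = a·1 + b·0 (s = 1, t = 0) and r₁ = 136 = a·0 + b·1 (s = 0, t = 1); each new remainder r_{k+1} = r_{k-1} − q_k·r_k inherits s_{k+1} = s_{k-1} − q_k·s_k, t_{k+1} = t_{k-1} − q_k·t_k, so r_k = a·s_k + b·t_k at every step:
  q = 4: r = 72, s = 1 − 4·0 = 1, t = 0 − 4·1 = -4  (check: 616·1 + 136·(-4) = 72)
  q = 1: r = 64, s = 0 − 1·1 = -1, t = 1 − 1·(-4) = 5  (check: 616·(-1) + 136·5 = 64)
  q = 1: r = 8, s = 1 − 1·(-1) = 2, t = -4 − 1·5 = -9  (check: 616·2 + 136·(-9) = 8)
The row with r = 8 (the gcd) gives the Bezout coefficients s = 2, t = -9.
Result: 616 · (2) + 136 · (-9) = 8.

gcd(616, 136) = 8; s = 2, t = -9 (check: 616·2 + 136·(-9) = 8).


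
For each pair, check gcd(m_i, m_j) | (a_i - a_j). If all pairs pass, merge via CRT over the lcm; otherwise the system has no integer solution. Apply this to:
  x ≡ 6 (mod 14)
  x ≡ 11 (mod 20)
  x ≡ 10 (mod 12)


Moduli 14, 20, 12 are not pairwise coprime, so CRT works modulo lcm(m_i) when all pairwise compatibility conditions hold.
Pairwise compatibility: gcd(m_i, m_j) must divide a_i - a_j for every pair.
Merge one congruence at a time:
  Start: x ≡ 6 (mod 14).
  Combine with x ≡ 11 (mod 20): gcd(14, 20) = 2, and 11 - 6 = 5 is NOT divisible by 2.
    ⇒ system is inconsistent (no integer solution).

No solution (the system is inconsistent).


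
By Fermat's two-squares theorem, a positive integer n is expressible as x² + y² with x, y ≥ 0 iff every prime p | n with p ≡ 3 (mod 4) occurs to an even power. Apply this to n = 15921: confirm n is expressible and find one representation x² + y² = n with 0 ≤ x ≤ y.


Step 1: Factor n = 15921 = 3^2 · 29 · 61.
Step 2: Check the mod-4 condition on each prime factor: 3 ≡ 3 (mod 4), exponent 2 (must be even); 29 ≡ 1 (mod 4), exponent 1; 61 ≡ 1 (mod 4), exponent 1.
All primes ≡ 3 (mod 4) appear to even exponent (or don't appear), so by the two-squares theorem n IS expressible as a sum of two squares.
Step 3: Build a representation. Group n = k² · m with k = 3 and m = 29 · 61 = 1769 (a product of primes ≡ 1 (mod 4)); a representation of m scales to one of n via (k·x)² + (k·y)² = k²(x² + y²). Each prime p ≡ 1 (mod 4) is itself a sum of two squares; find a² by testing p − a² for a perfect square:
  29: 29 − 1² = 28, 29 − 2² = 25 = 5² ⇒ 29 = 2² + 5².
  61: 61 − 1² = 60, 61 − 2² = 57, 61 − 3² = 52, 61 − 4² = 45, 61 − 5² = 36 = 6² ⇒ 61 = 5² + 6².
  Combine using the Brahmagupta–Fibonacci identity (a² + b²)(c² + d²) = (ac − bd)² + (ad + bc)² = (ac + bd)² + (ad − bc)²:
  29 · 61 = 1769: from (2² + 5²)(5² + 6²), take (2·5 − 5·6, 2·6 + 5·5) = (10 − 30, 12 + 25) = (-20, 37); dropping signs (only squares matter) gives (20, 37); check 20² + 37² = 400 + 1369 = 1769 ✓.
  Scale by k = 3: (3·20, 3·37) = (60, 111).
Step 4: Order so x ≤ y and verify: 60² + 111² = 3600 + 12321 = 15921 = n. ✓

n = 15921 = 60² + 111² (one valid representation with x ≤ y).


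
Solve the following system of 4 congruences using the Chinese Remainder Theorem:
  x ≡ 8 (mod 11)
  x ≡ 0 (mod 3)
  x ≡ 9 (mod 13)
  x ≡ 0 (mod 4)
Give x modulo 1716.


Product of moduli M = 11 · 3 · 13 · 4 = 1716.
Merge one congruence at a time:
  Start: x ≡ 8 (mod 11).
  Combine with x ≡ 0 (mod 3); new modulus lcm = 33.
    Write x = 8 + 11·t and substitute into x ≡ 0 (mod 3): 11·t ≡ 0 − 8 = -8 (mod 3).
    Reduce coefficients mod 3: 2·t ≡ 1 (mod 3).
    The inverse of 2 mod 3 is 2 (since 2·2 = 4 = 1·3 + 1), so t ≡ 2·1 = 2 ≡ 2 (mod 3).
    Then x = 8 + 11·2 = 30, valid modulo lcm(11, 3) = 33: x ≡ 30 (mod 33).
  Combine with x ≡ 9 (mod 13); new modulus lcm = 429.
    Write x = 30 + 33·t and substitute into x ≡ 9 (mod 13): 33·t ≡ 9 − 30 = -21 (mod 13).
    Reduce coefficients mod 13: 7·t ≡ 5 (mod 13).
    The inverse of 7 mod 13 is 2 (since 7·2 = 14 = 1·13 + 1), so t ≡ 2·5 = 10 ≡ 10 (mod 13).
    Then x = 30 + 33·10 = 360, valid modulo lcm(33, 13) = 429: x ≡ 360 (mod 429).
  Combine with x ≡ 0 (mod 4); new modulus lcm = 1716.
    Write x = 360 + 429·t and substitute into x ≡ 0 (mod 4): 429·t ≡ 0 − 360 = -360 (mod 4).
    Reduce coefficients mod 4: 1·t ≡ 0 (mod 4).
    So t ≡ 0 (mod 4).
    Then x = 360 + 429·0 = 360, valid modulo lcm(429, 4) = 1716: x ≡ 360 (mod 1716).
Verify against each original: 360 mod 11 = 8, 360 mod 3 = 0, 360 mod 13 = 9, 360 mod 4 = 0.

x ≡ 360 (mod 1716).


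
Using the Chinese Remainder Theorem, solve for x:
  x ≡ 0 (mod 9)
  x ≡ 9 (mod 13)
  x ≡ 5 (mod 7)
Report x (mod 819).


Moduli 9, 13, 7 are pairwise coprime; by CRT there is a unique solution modulo M = 9 · 13 · 7 = 819.
Solve pairwise, accumulating the modulus:
  Start with x ≡ 0 (mod 9).
  Combine with x ≡ 9 (mod 13): since gcd(9, 13) = 1, we get a unique residue mod 117.
    Write x = 0 + 9·t and substitute into x ≡ 9 (mod 13): 9·t ≡ 9 − 0 = 9 (mod 13).
    The inverse of 9 mod 13 is 3 (since 9·3 = 27 = 2·13 + 1), so t ≡ 3·9 = 27 ≡ 1 (mod 13).
    Then x = 0 + 9·1 = 9, valid modulo lcm(9, 13) = 117: x ≡ 9 (mod 117).
  Combine with x ≡ 5 (mod 7): since gcd(117, 7) = 1, we get a unique residue mod 819.
    Write x = 9 + 117·t and substitute into x ≡ 5 (mod 7): 117·t ≡ 5 − 9 = -4 (mod 7).
    Reduce coefficients mod 7: 5·t ≡ 3 (mod 7).
    The inverse of 5 mod 7 is 3 (since 5·3 = 15 = 2·7 + 1), so t ≡ 3·3 = 9 ≡ 2 (mod 7).
    Then x = 9 + 117·2 = 243, valid modulo lcm(117, 7) = 819: x ≡ 243 (mod 819).
Verify: 243 mod 9 = 0 ✓, 243 mod 13 = 9 ✓, 243 mod 7 = 5 ✓.

x ≡ 243 (mod 819).


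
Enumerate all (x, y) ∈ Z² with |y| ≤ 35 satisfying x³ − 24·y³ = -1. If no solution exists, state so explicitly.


The equation is x³ - 24y³ = -1. For fixed y, x³ = 24·y³ − 1, so a solution requires the RHS to be a perfect cube.
Strategy: iterate y from -35 to 35, compute RHS = 24·y³ − 1, and check whether it is a (positive or negative) perfect cube.
Check small values of y:
  y = 0: RHS = -1 = (-1)³ ⇒ x = -1 works.
  y = 1: RHS = 23 is not a perfect cube.
  y = -1: RHS = -25 is not a perfect cube.
  y = 2: RHS = 191 is not a perfect cube.
  y = -2: RHS = -193 is not a perfect cube.
  y = 3: RHS = 647 is not a perfect cube.
  y = -3: RHS = -649 is not a perfect cube.
Continuing the search up to |y| = 35 finds no further solutions beyond those listed.
Collected solutions: (-1, 0).

Solutions (with |y| ≤ 35): (-1, 0).


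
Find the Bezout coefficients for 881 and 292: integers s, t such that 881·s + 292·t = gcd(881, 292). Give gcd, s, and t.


Euclidean algorithm on (881, 292) — divide until remainder is 0:
  881 = 3 · 292 + 5
  292 = 58 · 5 + 2
  5 = 2 · 2 + 1
  2 = 2 · 1 + 0
gcd(881, 292) = 1.
Track Bezout coefficients alongside the remainders: start with r₀ = 881 = a·1 + b·0 (s = 1, t = 0) and r₁ = 292 = a·0 + b·1 (s = 0, t = 1); each new remainder r_{k+1} = r_{k-1} − q_k·r_k inherits s_{k+1} = s_{k-1} − q_k·s_k, t_{k+1} = t_{k-1} − q_k·t_k, so r_k = a·s_k + b·t_k at every step:
  q = 3: r = 5, s = 1 − 3·0 = 1, t = 0 − 3·1 = -3  (check: 881·1 + 292·(-3) = 5)
  q = 58: r = 2, s = 0 − 58·1 = -58, t = 1 − 58·(-3) = 175  (check: 881·(-58) + 292·175 = 2)
  q = 2: r = 1, s = 1 − 2·(-58) = 117, t = -3 − 2·175 = -353  (check: 881·117 + 292·(-353) = 1)
The row with r = 1 (the gcd) gives the Bezout coefficients s = 117, t = -353.
Result: 881 · (117) + 292 · (-353) = 1.

gcd(881, 292) = 1; s = 117, t = -353 (check: 881·117 + 292·(-353) = 1).


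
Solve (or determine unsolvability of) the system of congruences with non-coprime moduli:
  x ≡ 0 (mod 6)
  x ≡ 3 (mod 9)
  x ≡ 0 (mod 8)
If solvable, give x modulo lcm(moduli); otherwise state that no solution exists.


Moduli 6, 9, 8 are not pairwise coprime, so CRT works modulo lcm(m_i) when all pairwise compatibility conditions hold.
Pairwise compatibility: gcd(m_i, m_j) must divide a_i - a_j for every pair.
Merge one congruence at a time:
  Start: x ≡ 0 (mod 6).
  Combine with x ≡ 3 (mod 9): gcd(6, 9) = 3; 3 - 0 = 3, which IS divisible by 3, so compatible.
    Write x = 0 + 6·t and substitute into x ≡ 3 (mod 9): 6·t ≡ 3 − 0 = 3 (mod 9).
    Divide the congruence (and modulus) by g = 3: 2·t ≡ 1 (mod 3).
    The inverse of 2 mod 3 is 2 (since 2·2 = 4 = 1·3 + 1), so t ≡ 2·1 = 2 ≡ 2 (mod 3).
    Then x = 0 + 6·2 = 12, valid modulo lcm(6, 9) = 18: x ≡ 12 (mod 18).
  Combine with x ≡ 0 (mod 8): gcd(18, 8) = 2; 0 - 12 = -12, which IS divisible by 2, so compatible.
    Write x = 12 + 18·t and substitute into x ≡ 0 (mod 8): 18·t ≡ 0 − 12 = -12 (mod 8).
    Divide the congruence (and modulus) by g = 2: 9·t ≡ -6 (mod 4).
    Reduce coefficients mod 4: 1·t ≡ 2 (mod 4).
    So t ≡ 2 (mod 4).
    Then x = 12 + 18·2 = 48, valid modulo lcm(18, 8) = 72: x ≡ 48 (mod 72).
Verify: 48 mod 6 = 0, 48 mod 9 = 3, 48 mod 8 = 0.

x ≡ 48 (mod 72).


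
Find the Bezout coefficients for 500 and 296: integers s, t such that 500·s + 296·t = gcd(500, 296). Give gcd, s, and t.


Euclidean algorithm on (500, 296) — divide until remainder is 0:
  500 = 1 · 296 + 204
  296 = 1 · 204 + 92
  204 = 2 · 92 + 20
  92 = 4 · 20 + 12
  20 = 1 · 12 + 8
  12 = 1 · 8 + 4
  8 = 2 · 4 + 0
gcd(500, 296) = 4.
Track Bezout coefficients alongside the remainders: start with r₀ = 500 = a·1 + b·0 (s = 1, t = 0) and r₁ = 296 = a·0 + b·1 (s = 0, t = 1); each new remainder r_{k+1} = r_{k-1} − q_k·r_k inherits s_{k+1} = s_{k-1} − q_k·s_k, t_{k+1} = t_{k-1} − q_k·t_k, so r_k = a·s_k + b·t_k at every step:
  q = 1: r = 204, s = 1 − 1·0 = 1, t = 0 − 1·1 = -1  (check: 500·1 + 296·(-1) = 204)
  q = 1: r = 92, s = 0 − 1·1 = -1, t = 1 − 1·(-1) = 2  (check: 500·(-1) + 296·2 = 92)
  q = 2: r = 20, s = 1 − 2·(-1) = 3, t = -1 − 2·2 = -5  (check: 500·3 + 296·(-5) = 20)
  q = 4: r = 12, s = -1 − 4·3 = -13, t = 2 − 4·(-5) = 22  (check: 500·(-13) + 296·22 = 12)
  q = 1: r = 8, s = 3 − 1·(-13) = 16, t = -5 − 1·22 = -27  (check: 500·16 + 296·(-27) = 8)
  q = 1: r = 4, s = -13 − 1·16 = -29, t = 22 − 1·(-27) = 49  (check: 500·(-29) + 296·49 = 4)
The row with r = 4 (the gcd) gives the Bezout coefficients s = -29, t = 49.
Result: 500 · (-29) + 296 · (49) = 4.

gcd(500, 296) = 4; s = -29, t = 49 (check: 500·(-29) + 296·49 = 4).


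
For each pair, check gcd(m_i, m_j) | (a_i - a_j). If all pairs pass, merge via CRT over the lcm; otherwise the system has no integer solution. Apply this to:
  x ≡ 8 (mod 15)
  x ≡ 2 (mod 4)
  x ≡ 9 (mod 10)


Moduli 15, 4, 10 are not pairwise coprime, so CRT works modulo lcm(m_i) when all pairwise compatibility conditions hold.
Pairwise compatibility: gcd(m_i, m_j) must divide a_i - a_j for every pair.
Merge one congruence at a time:
  Start: x ≡ 8 (mod 15).
  Combine with x ≡ 2 (mod 4): gcd(15, 4) = 1; 2 - 8 = -6, which IS divisible by 1, so compatible.
    Write x = 8 + 15·t and substitute into x ≡ 2 (mod 4): 15·t ≡ 2 − 8 = -6 (mod 4).
    Reduce coefficients mod 4: 3·t ≡ 2 (mod 4).
    The inverse of 3 mod 4 is 3 (since 3·3 = 9 = 2·4 + 1), so t ≡ 3·2 = 6 ≡ 2 (mod 4).
    Then x = 8 + 15·2 = 38, valid modulo lcm(15, 4) = 60: x ≡ 38 (mod 60).
  Combine with x ≡ 9 (mod 10): gcd(60, 10) = 10, and 9 - 38 = -29 is NOT divisible by 10.
    ⇒ system is inconsistent (no integer solution).

No solution (the system is inconsistent).
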